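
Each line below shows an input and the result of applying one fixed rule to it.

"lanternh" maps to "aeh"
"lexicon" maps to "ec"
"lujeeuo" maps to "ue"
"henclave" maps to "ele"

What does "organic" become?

What's happening: keep one character in every 3, starting at position 2 (positions 2nd, 5th, 8th, ...).
On "organic" that produces "rn".

rn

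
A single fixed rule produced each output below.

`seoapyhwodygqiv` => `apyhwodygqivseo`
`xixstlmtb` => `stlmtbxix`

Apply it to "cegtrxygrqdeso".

trxygrqdesoceg

Looking at the pairs, the operation is to move the first 3 characters to the end (rotate left by 3).
"cegtrxygrqdeso" → "trxygrqdesoceg".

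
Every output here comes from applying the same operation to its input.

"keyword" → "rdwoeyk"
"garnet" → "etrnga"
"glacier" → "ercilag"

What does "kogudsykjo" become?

Each output is the input with this applied: reverse the string, then swap each adjacent pair of characters (1↔2, 3↔4, ...).
Starting from "kogudsykjo": after the first operation, "ojkysdugok"; after the second, "joykdsguko".

joykdsguko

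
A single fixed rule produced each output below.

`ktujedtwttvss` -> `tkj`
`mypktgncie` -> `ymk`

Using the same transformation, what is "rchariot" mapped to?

cra

Looking at the pairs, the operation is to swap each adjacent pair of characters (1↔2, 3↔4, ...), then keep only the first 3 characters.
Applying both steps to "rchariot": "crahirto", then "cra".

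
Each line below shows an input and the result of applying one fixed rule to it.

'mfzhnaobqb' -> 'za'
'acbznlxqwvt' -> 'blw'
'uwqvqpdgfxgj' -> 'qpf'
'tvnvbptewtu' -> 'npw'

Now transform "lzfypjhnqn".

Looking at the pairs, the operation is to delete the last 2 characters, then keep one character in every 3, starting at position 3 (positions 3rd, 6th, 9th, ...).
On "lzfypjhnqn": the first step gives "lzfypjhn", and the second then gives "fj".

fj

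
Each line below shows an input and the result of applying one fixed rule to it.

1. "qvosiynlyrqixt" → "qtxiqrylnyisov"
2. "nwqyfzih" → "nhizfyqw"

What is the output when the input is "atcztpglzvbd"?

adbvzlgptzct

Looking at the pairs, the operation is to move the first character to the end, then reverse the string.
On "atcztpglzvbd": the first step gives "tcztpglzvbda", and the second then gives "adbvzlgptzct".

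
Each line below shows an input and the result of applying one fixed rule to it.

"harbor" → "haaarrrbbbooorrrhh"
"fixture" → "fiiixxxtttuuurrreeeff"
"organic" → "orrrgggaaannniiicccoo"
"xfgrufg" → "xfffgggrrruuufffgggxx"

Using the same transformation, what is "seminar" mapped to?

Each output is the input with this applied: repeat every character 3 times, then move the first 2 characters to the end (rotate left by 2).
On "seminar": the first step gives "ssseeemmmiiinnnaaarrr", and the second then gives "seeemmmiiinnnaaarrrss".

seeemmmiiinnnaaarrrss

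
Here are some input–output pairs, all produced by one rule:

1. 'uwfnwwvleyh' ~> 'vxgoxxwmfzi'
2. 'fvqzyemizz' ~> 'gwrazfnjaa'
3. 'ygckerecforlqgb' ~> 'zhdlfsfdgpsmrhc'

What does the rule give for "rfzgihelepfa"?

sgahjifmfqgb

The pattern: shift every letter 1 place forward in the alphabet (wrapping around).
Doing the same to "rfzgihelepfa": "sgahjifmfqgb".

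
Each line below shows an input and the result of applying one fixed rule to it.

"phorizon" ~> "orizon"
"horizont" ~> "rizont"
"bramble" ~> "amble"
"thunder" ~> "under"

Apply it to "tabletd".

What's happening: delete the first 2 characters.
For "tabletd" the result is "bletd".

bletd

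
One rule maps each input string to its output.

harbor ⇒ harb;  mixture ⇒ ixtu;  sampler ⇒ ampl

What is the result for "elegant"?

lega

What's happening: move the last 2 characters to the front (rotate right by 2), then keep only the last 4 characters.
Applying both steps to "elegant": "ntelega", then "lega".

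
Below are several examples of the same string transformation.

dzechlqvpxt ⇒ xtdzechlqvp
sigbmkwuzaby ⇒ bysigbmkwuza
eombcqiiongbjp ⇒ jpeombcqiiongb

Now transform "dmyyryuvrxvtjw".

jwdmyyryuvrxvt

Each output is the input with this applied: move the last 2 characters to the front (rotate right by 2).
"dmyyryuvrxvtjw" → "jwdmyyryuvrxvt".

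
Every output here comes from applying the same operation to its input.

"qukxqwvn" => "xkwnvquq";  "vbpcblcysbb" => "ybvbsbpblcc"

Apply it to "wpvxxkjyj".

yjxjxkwpv

The rule is to sort the characters into reverse alphabetical order, then take characters alternately from the front and the back (1st, last, 2nd, 2nd-last, ...).
Starting from "wpvxxkjyj": after the first operation, "yxxwvpkjj"; after the second, "yjxjxkwpv".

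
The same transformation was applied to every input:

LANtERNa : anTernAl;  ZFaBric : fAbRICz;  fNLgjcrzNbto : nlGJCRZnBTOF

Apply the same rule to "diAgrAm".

Each output is the input with this applied: flip the case of every letter, then move the first character to the end.
On "diAgrAm": the first step gives "DIaGRaM", and the second then gives "IaGRaMD".

IaGRaMD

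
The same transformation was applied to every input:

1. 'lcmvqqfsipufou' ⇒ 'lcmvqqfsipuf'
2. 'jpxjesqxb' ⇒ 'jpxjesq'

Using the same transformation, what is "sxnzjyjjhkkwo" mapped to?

The pattern: delete the last 2 characters.
"sxnzjyjjhkkwo" → "sxnzjyjjhkk".

sxnzjyjjhkk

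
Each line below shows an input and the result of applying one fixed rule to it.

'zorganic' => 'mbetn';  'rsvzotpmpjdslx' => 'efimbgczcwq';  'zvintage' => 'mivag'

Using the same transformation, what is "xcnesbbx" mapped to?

kparf

The pattern: delete the last 3 characters, then shift every letter 13 places forward in the alphabet (wrapping around) — i.e. ROT13.
"xcnesbbx" → "xcnes" → "kparf".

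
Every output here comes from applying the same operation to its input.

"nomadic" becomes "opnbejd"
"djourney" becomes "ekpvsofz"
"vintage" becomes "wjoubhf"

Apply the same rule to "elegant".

The pattern: shift every letter 1 place forward in the alphabet (wrapping around).
Applying that to "elegant" gives "fmfhbou".

fmfhbou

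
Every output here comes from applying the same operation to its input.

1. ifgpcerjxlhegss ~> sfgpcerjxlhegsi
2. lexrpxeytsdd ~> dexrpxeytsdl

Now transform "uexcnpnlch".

hexcnpnlcu

The transformation: swap the first and last characters.
Applying that to "uexcnpnlch" gives "hexcnpnlcu".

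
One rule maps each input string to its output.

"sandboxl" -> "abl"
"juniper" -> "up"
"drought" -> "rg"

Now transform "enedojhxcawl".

The transformation: keep one character in every 3, starting at position 2 (positions 2nd, 5th, 8th, ...).
So "enedojhxcawl" becomes "noxw".

noxw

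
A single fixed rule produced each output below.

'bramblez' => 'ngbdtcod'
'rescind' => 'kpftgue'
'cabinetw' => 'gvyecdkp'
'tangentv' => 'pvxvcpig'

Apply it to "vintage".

Looking at the pairs, the operation is to shift every letter 2 places forward in the alphabet (wrapping around), then move the last 3 characters to the front (rotate right by 3).
Working it through for "vintage": intermediate "xkpvcig", final "cigxkpv".

cigxkpv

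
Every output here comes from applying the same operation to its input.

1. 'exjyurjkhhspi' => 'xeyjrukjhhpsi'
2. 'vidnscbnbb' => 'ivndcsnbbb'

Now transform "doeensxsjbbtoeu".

odeesnsxbjtbeou

Rule — swap each adjacent pair of characters (1↔2, 3↔4, ...).
For "doeensxsjbbtoeu" the result is "odeesnsxbjtbeou".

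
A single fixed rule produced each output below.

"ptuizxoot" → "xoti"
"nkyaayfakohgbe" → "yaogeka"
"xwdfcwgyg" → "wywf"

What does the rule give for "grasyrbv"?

rvrs

What's happening: keep every other character starting from the second (positions 2nd, 4th, 6th, ...), then move the first 2 characters to the end (rotate left by 2).
Starting from "grasyrbv": after the first operation, "rsrv"; after the second, "rvrs".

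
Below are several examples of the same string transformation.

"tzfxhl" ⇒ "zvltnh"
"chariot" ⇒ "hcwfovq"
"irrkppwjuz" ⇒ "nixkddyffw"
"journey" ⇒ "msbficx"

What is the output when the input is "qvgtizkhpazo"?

The pattern: reverse the string, then shift every letter 12 places backward in the alphabet (wrapping around).
Working it through for "qvgtizkhpazo": intermediate "ozaphkzitgvq", final "cnodvynwhuje".

cnodvynwhuje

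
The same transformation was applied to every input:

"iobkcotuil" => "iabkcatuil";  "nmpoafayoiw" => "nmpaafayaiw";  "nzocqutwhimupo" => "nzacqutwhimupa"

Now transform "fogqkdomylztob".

fagqkdamylztab

The pattern: replace every "o" with "a".
For "fogqkdomylztob" the result is "fagqkdamylztab".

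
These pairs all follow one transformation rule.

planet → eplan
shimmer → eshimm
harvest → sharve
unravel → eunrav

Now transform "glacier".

Each output is the input with this applied: delete the last character, then move the last character to the front.
Working it through for "glacier": intermediate "glacie", final "eglaci".

eglaci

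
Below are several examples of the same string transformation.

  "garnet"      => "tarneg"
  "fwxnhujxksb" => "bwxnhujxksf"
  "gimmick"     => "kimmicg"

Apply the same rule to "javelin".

The rule is to swap the first and last characters.
"javelin" → "navelij".

navelij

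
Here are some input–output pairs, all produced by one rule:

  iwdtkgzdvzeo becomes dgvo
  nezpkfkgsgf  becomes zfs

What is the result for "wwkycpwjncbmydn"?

In each case the input is transformed by: keep one character in every 3, starting at position 3 (positions 3rd, 6th, 9th, ...).
So "wwkycpwjncbmydn" becomes "kpnmn".

kpnmn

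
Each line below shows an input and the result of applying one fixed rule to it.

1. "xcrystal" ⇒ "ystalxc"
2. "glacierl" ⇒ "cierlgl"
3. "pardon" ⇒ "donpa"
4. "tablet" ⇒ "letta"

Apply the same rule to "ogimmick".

In each case the input is transformed by: move the first 3 characters to the end (rotate left by 3), then delete the last character.
"ogimmick" → "mmickogi" → "mmickog".

mmickog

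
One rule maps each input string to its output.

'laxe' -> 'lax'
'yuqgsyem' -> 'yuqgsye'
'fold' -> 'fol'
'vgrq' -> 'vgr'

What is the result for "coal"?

coa

Rule — delete the last character.
Doing the same to "coal": "coa".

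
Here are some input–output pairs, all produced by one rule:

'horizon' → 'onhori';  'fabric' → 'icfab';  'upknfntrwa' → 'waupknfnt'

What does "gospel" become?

elgos

What's happening: move the last 3 characters to the front (rotate right by 3), then delete the first character.
Working it through for "gospel": intermediate "pelgos", final "elgos".
(Check on "horizon": → "zonhori" → "onhori" ✓)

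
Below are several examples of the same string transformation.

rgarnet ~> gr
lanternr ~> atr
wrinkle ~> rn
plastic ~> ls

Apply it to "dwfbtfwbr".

wbf

Looking at the pairs, the operation is to keep every other character starting from the second (positions 2nd, 4th, 6th, ...), then delete the last character.
Working it through for "dwfbtfwbr": intermediate "wbfb", final "wbf".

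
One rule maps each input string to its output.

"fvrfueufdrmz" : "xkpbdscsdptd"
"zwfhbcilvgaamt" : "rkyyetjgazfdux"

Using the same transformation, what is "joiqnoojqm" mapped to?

kohmmlogmh

In each case the input is transformed by: reverse the string, then shift every letter 2 places backward in the alphabet (wrapping around).
Applying that to "joiqnoojqm" gives "kohmmlogmh".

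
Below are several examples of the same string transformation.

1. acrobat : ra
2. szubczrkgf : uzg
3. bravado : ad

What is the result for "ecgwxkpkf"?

In each case the input is transformed by: keep one character in every 3, starting at position 3 (positions 3rd, 6th, 9th, ...).
Doing the same to "ecgwxkpkf": "gkf".

gkf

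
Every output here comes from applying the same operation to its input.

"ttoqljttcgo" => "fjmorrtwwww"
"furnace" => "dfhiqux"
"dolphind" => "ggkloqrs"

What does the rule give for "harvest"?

Looking at the pairs, the operation is to sort the characters into alphabetical order, then shift every letter 3 places forward in the alphabet (wrapping around).
"harvest" → "dhkuvwy".

dhkuvwy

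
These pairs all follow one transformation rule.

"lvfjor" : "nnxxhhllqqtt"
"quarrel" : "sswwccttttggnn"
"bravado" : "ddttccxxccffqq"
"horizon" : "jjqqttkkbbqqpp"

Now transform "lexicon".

The transformation: double every character, then shift every letter 2 places forward in the alphabet (wrapping around).
Applying both steps to "lexicon": "lleexxiiccoonn", then "nnggzzkkeeqqpp".

nnggzzkkeeqqpp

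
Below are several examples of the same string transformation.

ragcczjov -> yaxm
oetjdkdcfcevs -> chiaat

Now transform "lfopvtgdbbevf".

Looking at the pairs, the operation is to keep every other character starting from the second (positions 2nd, 4th, 6th, ...), then shift every letter 2 places backward in the alphabet (wrapping around).
Starting from "lfopvtgdbbevf": after the first operation, "fptdbv"; after the second, "dnrbzt".

dnrbzt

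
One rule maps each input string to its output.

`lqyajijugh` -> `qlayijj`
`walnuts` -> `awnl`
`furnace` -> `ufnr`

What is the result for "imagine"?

miga

The pattern: delete the last 3 characters, then swap each adjacent pair of characters (1↔2, 3↔4, ...).
Applying both steps to "imagine": "imag", then "miga".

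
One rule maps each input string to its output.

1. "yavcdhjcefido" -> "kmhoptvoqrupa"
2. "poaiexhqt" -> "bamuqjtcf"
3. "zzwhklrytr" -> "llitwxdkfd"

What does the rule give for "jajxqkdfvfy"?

vmvjcwprhrk

What's happening: shift every letter 12 places forward in the alphabet (wrapping around).
So "jajxqkdfvfy" becomes "vmvjcwprhrk".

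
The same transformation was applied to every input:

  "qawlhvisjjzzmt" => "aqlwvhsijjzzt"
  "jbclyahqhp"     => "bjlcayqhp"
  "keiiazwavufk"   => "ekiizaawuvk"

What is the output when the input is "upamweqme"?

The transformation: swap each adjacent pair of characters (1↔2, 3↔4, ...), then delete the last character.
For "upamweqme", step one produces "pumaewmqe"; step two turns that into "pumaewmq".

pumaewmq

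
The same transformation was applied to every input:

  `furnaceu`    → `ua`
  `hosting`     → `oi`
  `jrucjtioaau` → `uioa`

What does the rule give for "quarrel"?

The pattern: delete the last 2 characters, then keep only the vowels.
So "quarrel" becomes "ua".

ua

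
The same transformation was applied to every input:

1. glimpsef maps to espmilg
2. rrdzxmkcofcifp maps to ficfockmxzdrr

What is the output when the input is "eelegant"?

nagelee

The transformation: delete the last character, then reverse the string.
Working it through for "eelegant": intermediate "eelegan", final "nagelee".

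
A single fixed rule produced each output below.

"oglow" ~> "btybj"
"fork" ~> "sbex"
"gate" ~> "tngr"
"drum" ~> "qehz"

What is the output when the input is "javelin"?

The transformation: shift every letter 13 places forward in the alphabet (wrapping around) — i.e. ROT13.
So "javelin" becomes "wniryva".

wniryva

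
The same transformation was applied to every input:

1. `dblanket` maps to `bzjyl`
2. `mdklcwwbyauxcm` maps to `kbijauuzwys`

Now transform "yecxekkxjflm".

wcavciivh

The rule is to shift every letter 2 places backward in the alphabet (wrapping around), then delete the last 3 characters.
"yecxekkxjflm" → "wcavciivhdjk" → "wcavciivh".
(Check on "dblanket": → "bzjylicr" → "bzjyl" ✓)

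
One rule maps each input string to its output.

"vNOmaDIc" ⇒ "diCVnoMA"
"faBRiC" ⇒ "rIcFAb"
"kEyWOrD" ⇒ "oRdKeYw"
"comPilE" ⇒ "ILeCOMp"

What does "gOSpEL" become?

PelGos

Each output is the input with this applied: move the last 3 characters to the front (rotate right by 3), then flip the case of every letter.
Applying both steps to "gOSpEL": "pELgOS", then "PelGos".
(Check on "kEyWOrD": → "OrDkEyW" → "oRdKeYw" ✓)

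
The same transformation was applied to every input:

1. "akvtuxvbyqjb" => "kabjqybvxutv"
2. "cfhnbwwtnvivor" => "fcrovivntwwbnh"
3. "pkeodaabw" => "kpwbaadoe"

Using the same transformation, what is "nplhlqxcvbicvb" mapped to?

pnbvcibvcxqlhl

What's happening: move the first 2 characters to the end (rotate left by 2), then reverse the string.
Applying both steps to "nplhlqxcvbicvb": "lhlqxcvbicvbnp", then "pnbvcibvcxqlhl".
(Check on "pkeodaabw": → "eodaabwpk" → "kpwbaadoe" ✓)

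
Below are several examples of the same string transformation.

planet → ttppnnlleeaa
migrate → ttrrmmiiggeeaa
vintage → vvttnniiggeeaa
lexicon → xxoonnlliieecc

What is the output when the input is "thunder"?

Looking at the pairs, the operation is to double every character, then sort the characters into reverse alphabetical order.
Applying both steps to "thunder": "tthhuunnddeerr", then "uuttrrnnhheedd".

uuttrrnnhheedd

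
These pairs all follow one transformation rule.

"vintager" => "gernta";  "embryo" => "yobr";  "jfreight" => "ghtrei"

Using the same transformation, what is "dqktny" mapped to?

The transformation: delete the first 2 characters, then swap the front and back halves of the string.
Working it through for "dqktny": intermediate "ktny", final "nykt".

nykt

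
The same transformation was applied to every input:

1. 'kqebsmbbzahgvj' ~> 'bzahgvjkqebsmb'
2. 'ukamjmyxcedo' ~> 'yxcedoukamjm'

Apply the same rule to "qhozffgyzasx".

The transformation: swap the front and back halves of the string.
Doing the same to "qhozffgyzasx": "gyzasxqhozff".

gyzasxqhozff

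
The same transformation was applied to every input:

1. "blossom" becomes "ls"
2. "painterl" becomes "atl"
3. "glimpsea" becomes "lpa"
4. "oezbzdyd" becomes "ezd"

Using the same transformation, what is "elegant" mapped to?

la

The rule is to keep one character in every 3, starting at position 2 (positions 2nd, 5th, 8th, ...).
Doing the same to "elegant": "la".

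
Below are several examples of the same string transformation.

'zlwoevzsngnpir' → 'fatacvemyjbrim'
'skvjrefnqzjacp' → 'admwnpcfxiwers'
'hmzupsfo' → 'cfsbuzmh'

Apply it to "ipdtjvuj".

The transformation: shift every letter 13 places forward in the alphabet (wrapping around) — i.e. ROT13, then swap the front and back halves of the string.
Starting from "ipdtjvuj": after the first operation, "vcqgwihw"; after the second, "wihwvcqg".

wihwvcqg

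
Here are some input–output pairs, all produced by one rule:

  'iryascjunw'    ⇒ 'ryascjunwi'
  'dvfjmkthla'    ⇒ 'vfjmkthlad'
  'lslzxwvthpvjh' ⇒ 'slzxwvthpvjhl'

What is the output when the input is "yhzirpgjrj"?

Rule — move the first character to the end.
On "yhzirpgjrj" that produces "hzirpgjrjy".

hzirpgjrjy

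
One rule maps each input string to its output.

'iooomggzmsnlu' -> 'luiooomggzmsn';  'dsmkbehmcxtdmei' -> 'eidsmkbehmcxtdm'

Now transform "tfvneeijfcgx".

gxtfvneeijfc

What's happening: move the last 2 characters to the front (rotate right by 2).
So "tfvneeijfcgx" becomes "gxtfvneeijfc".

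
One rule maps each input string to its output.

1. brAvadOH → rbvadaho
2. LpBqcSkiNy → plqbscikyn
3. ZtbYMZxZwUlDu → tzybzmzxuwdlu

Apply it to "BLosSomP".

The rule is to swap each adjacent pair of characters (1↔2, 3↔4, ...), then convert every letter to lowercase.
So "BLosSomP" becomes "lbsoospm".

lbsoospm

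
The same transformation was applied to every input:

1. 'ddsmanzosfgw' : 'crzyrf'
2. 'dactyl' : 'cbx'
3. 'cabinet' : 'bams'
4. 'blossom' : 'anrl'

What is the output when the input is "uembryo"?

Looking at the pairs, the operation is to shift every letter 1 place backward in the alphabet (wrapping around), then keep every other character starting from the first (positions 1st, 3rd, 5th, ...).
On "uembryo": the first step gives "tdlaqxn", and the second then gives "tlqn".

tlqn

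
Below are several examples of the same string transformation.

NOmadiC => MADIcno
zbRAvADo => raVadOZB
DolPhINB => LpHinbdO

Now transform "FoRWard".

Rule — flip the case of every letter, then move the first 2 characters to the end (rotate left by 2).
On "FoRWard" that produces "rwARDfO".

rwARDfO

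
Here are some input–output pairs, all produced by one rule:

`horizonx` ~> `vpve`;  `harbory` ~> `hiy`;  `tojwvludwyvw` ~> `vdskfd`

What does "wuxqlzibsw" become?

bxgid

What's happening: shift every letter 7 places forward in the alphabet (wrapping around), then keep every other character starting from the second (positions 2nd, 4th, 6th, ...).
Applying that to "wuxqlzibsw" gives "bxgid".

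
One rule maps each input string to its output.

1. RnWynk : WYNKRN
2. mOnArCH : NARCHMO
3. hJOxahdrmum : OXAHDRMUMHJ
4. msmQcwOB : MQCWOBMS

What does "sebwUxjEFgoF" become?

In each case the input is transformed by: move the first 2 characters to the end (rotate left by 2), then convert every letter to uppercase.
Working it through for "sebwUxjEFgoF": intermediate "bwUxjEFgoFse", final "BWUXJEFGOFSE".

BWUXJEFGOFSE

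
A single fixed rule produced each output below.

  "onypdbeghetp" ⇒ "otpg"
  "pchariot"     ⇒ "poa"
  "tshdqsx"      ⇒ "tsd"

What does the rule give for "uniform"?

Each output is the input with this applied: take characters alternately from the front and the back (1st, last, 2nd, 2nd-last, ...), then keep one character in every 3, starting at position 1 (positions 1st, 4th, 7th, ...).
Starting from "uniform": after the first operation, "umnriof"; after the second, "urf".

urf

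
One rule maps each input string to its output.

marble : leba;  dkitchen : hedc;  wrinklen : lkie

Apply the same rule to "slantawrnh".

lhaa

The pattern: sort the characters into reverse alphabetical order, then keep only the last 4 characters.
On "slantawrnh": the first step gives "wtsrnnlhaa", and the second then gives "lhaa".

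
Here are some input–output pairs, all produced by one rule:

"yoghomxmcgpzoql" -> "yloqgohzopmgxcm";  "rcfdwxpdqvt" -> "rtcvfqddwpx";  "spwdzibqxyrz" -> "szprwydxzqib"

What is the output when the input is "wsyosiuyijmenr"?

wrsnyeomsjiiuy

In each case the input is transformed by: take characters alternately from the front and the back (1st, last, 2nd, 2nd-last, ...).
Doing the same to "wsyosiuyijmenr": "wrsnyeomsjiiuy".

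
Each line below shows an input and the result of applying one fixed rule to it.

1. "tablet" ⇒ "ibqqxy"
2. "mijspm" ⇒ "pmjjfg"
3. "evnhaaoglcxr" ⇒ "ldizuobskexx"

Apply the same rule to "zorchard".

exoawloz

The pattern: swap the front and back halves of the string, then shift every letter 3 places backward in the alphabet (wrapping around).
Working it through for "zorchard": intermediate "hardzorc", final "exoawloz".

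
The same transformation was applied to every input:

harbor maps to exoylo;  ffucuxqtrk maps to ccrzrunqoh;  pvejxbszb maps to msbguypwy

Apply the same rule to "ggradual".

The rule is to shift every letter 3 places backward in the alphabet (wrapping around).
On "ggradual" that produces "ddoxarxi".

ddoxarxi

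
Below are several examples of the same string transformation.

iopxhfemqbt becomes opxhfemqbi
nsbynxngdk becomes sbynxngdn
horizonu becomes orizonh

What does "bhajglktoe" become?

hajglktob

Rule — swap the first and last characters, then delete the first character.
"bhajglktoe" → "ehajglktob" → "hajglktob".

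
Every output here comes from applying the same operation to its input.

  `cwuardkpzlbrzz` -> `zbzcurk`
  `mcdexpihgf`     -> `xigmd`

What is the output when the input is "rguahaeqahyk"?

Rule — keep every other character starting from the first (positions 1st, 3rd, 5th, ...), then move the last 3 characters to the front (rotate right by 3).
For "rguahaeqahyk", step one produces "ruheay"; step two turns that into "eayruh".

eayruh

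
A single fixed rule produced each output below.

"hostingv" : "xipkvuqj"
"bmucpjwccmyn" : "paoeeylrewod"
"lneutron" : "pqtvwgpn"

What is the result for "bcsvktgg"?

iivmxued

Each output is the input with this applied: shift every letter 2 places forward in the alphabet (wrapping around), then reverse the string.
On "bcsvktgg": the first step gives "deuxmvii", and the second then gives "iivmxued".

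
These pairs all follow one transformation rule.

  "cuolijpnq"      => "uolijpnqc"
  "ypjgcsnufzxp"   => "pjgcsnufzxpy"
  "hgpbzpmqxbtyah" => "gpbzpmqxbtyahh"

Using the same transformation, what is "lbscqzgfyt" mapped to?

Rule — move the first character to the end.
Doing the same to "lbscqzgfyt": "bscqzgfytl".

bscqzgfytl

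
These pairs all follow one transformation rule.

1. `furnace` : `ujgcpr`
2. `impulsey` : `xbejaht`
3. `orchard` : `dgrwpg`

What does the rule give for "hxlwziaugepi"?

wmaloxpjvte

Rule — delete the last character, then shift every letter 11 places backward in the alphabet (wrapping around).
"hxlwziaugepi" → "hxlwziaugep" → "wmaloxpjvte".
(Check on "furnace": → "furnac" → "ujgcpr" ✓)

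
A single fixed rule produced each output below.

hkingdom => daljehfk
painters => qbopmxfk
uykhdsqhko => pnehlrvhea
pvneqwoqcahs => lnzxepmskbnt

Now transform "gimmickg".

The rule is to shift every letter 3 places backward in the alphabet (wrapping around), then swap the front and back halves of the string.
Working it through for "gimmickg": intermediate "dfjjfzhd", final "fzhddfjj".

fzhddfjj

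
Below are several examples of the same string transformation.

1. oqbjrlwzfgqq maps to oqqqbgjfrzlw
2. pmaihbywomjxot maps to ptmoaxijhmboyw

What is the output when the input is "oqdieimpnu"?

Each output is the input with this applied: take characters alternately from the front and the back (1st, last, 2nd, 2nd-last, ...).
"oqdieimpnu" → "ouqndpimei".

ouqndpimei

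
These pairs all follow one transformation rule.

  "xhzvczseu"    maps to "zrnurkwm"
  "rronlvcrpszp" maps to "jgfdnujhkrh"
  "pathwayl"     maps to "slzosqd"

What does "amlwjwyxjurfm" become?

edoboqpbmjxe

The rule is to shift every letter 8 places backward in the alphabet (wrapping around), then delete the first character.
Applying both steps to "amlwjwyxjurfm": "sedoboqpbmjxe", then "edoboqpbmjxe".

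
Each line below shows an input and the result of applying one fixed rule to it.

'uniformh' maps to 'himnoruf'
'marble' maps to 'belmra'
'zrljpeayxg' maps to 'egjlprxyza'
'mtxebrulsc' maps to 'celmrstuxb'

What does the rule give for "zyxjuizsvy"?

The transformation: sort the characters into alphabetical order, then move the first character to the end.
"zyxjuizsvy" → "ijsuvxyyzz" → "jsuvxyyzzi".

jsuvxyyzzi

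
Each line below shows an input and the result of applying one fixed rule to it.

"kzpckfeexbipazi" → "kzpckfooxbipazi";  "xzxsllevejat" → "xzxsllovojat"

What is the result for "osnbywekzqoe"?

osnbywokzqoo

The transformation: replace every "e" with "o".
"osnbywekzqoe" → "osnbywokzqoo".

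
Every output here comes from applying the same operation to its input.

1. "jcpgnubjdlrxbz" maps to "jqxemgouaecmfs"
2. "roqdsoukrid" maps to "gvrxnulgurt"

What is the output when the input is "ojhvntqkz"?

yqwtncrmk

The pattern: shift every letter 3 places forward in the alphabet (wrapping around), then move the first 3 characters to the end (rotate left by 3).
Working it through for "ojhvntqkz": intermediate "rmkyqwtnc", final "yqwtncrmk".
(Check on "roqdsoukrid": → "urtgvrxnulg" → "gvrxnulgurt" ✓)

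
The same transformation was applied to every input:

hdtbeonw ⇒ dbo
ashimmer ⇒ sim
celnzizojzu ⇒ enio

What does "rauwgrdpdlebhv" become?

In each case the input is transformed by: delete the last 2 characters, then keep every other character starting from the second (positions 2nd, 4th, 6th, ...).
Applying both steps to "rauwgrdpdlebhv": "rauwgrdpdleb", then "awrplb".

awrplb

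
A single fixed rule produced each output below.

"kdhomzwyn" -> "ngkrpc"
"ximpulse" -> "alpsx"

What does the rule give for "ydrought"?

bgurx

In each case the input is transformed by: shift every letter 3 places forward in the alphabet (wrapping around), then delete the last 3 characters.
For "ydrought" the result is "bgurx".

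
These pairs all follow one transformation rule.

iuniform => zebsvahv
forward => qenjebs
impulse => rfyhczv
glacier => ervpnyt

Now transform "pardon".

In each case the input is transformed by: reverse the string, then shift every letter 13 places forward in the alphabet (wrapping around) — i.e. ROT13.
Applying both steps to "pardon": "nodrap", then "abqenc".

abqenc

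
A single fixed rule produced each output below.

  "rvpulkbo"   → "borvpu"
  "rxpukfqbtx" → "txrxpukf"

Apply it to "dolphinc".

ncdolp

Each output is the input with this applied: move the last 2 characters to the front (rotate right by 2), then delete the last 2 characters.
For "dolphinc", step one produces "ncdolphi"; step two turns that into "ncdolp".
(Check on "rvpulkbo": → "borvpulk" → "borvpu" ✓)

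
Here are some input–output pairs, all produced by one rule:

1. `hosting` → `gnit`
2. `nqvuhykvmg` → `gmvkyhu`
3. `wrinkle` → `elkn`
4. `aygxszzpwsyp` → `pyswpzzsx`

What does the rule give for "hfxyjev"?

The rule is to reverse the string, then delete the last 3 characters.
Starting from "hfxyjev": after the first operation, "vejyxfh"; after the second, "vejy".

vejy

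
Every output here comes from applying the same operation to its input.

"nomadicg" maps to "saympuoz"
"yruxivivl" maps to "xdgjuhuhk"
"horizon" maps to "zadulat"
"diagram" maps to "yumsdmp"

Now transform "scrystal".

Looking at the pairs, the operation is to shift every letter 12 places forward in the alphabet (wrapping around), then swap the first and last characters.
On "scrystal": the first step gives "eodkefmx", and the second then gives "xodkefme".

xodkefme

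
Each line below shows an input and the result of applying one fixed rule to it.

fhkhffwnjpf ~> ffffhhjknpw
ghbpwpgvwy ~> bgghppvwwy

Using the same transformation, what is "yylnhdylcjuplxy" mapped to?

cdhjlllnpuxyyyy

The rule is to sort the characters into alphabetical order.
Doing the same to "yylnhdylcjuplxy": "cdhjlllnpuxyyyy".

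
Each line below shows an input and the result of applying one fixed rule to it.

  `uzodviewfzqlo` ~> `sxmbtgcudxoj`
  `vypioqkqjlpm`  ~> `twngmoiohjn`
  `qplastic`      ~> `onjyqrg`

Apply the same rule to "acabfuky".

What's happening: shift every letter 2 places backward in the alphabet (wrapping around), then delete the last character.
"acabfuky" → "yayzdsiw" → "yayzdsi".

yayzdsi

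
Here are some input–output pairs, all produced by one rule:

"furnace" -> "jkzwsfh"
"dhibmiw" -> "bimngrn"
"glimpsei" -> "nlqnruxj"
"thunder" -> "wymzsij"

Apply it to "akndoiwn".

In each case the input is transformed by: move the last character to the front, then shift every letter 5 places forward in the alphabet (wrapping around).
On "akndoiwn" that produces "sfpsitnb".

sfpsitnb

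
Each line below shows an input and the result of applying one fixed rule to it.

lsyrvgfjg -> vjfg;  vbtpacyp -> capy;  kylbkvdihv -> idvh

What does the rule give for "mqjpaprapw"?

The transformation: swap each adjacent pair of characters (1↔2, 3↔4, ...), then keep only the last 4 characters.
Starting from "mqjpaprapw": after the first operation, "qmpjpaarwp"; after the second, "arwp".
(Check on "kylbkvdihv": → "ykblvkidvh" → "idvh" ✓)

arwp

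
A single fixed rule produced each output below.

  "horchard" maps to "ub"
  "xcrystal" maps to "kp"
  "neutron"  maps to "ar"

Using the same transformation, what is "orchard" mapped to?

be

The rule is to shift every letter 13 places forward in the alphabet (wrapping around) — i.e. ROT13, then keep only the first 2 characters.
On "orchard": the first step gives "bepuneq", and the second then gives "be".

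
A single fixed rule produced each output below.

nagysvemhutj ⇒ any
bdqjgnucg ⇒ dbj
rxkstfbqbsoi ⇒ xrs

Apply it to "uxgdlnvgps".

Looking at the pairs, the operation is to swap each adjacent pair of characters (1↔2, 3↔4, ...), then keep only the first 3 characters.
On "uxgdlnvgps" that produces "xud".

xud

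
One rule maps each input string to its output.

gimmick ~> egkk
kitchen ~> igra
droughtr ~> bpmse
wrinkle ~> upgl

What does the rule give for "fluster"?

djsq

Looking at the pairs, the operation is to delete the last 3 characters, then shift every letter 2 places backward in the alphabet (wrapping around).
So "fluster" becomes "djsq".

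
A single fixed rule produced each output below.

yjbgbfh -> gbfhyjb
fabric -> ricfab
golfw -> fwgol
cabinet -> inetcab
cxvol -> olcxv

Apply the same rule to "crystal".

The transformation: move the first 3 characters to the end (rotate left by 3).
Doing the same to "crystal": "stalcry".

stalcry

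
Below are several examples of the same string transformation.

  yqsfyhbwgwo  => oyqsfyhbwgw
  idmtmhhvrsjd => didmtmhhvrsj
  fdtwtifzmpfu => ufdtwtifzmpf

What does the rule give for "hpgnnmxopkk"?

khpgnnmxopk

What's happening: move the last character to the front.
So "hpgnnmxopkk" becomes "khpgnnmxopk".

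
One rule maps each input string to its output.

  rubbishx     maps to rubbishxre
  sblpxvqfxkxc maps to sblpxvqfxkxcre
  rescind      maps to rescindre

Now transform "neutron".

The rule is to append "re".
So "neutron" becomes "neutronre".

neutronre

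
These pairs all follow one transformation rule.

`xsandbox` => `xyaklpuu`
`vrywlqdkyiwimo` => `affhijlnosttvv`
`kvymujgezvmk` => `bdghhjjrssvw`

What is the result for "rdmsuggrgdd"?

aaadddjoopr

Each output is the input with this applied: sort the characters into alphabetical order, then shift every letter 3 places backward in the alphabet (wrapping around).
On "rdmsuggrgdd": the first step gives "dddgggmrrsu", and the second then gives "aaadddjoopr".
(Check on "kvymujgezvmk": → "egjkkmmuvvyz" → "bdghhjjrssvw" ✓)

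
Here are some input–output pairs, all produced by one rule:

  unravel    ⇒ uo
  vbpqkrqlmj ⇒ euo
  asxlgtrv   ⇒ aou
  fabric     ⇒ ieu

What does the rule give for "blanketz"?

eo

The rule is to shift every letter 3 places forward in the alphabet (wrapping around), then keep only the vowels.
Working it through for "blanketz": intermediate "eodqnhwc", final "eo".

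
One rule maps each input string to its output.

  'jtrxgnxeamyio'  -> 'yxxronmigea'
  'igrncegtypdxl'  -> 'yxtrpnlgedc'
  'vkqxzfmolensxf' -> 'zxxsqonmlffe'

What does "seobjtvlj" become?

The pattern: delete the first 2 characters, then sort the characters into reverse alphabetical order.
Applying both steps to "seobjtvlj": "objtvlj", then "vtoljjb".

vtoljjb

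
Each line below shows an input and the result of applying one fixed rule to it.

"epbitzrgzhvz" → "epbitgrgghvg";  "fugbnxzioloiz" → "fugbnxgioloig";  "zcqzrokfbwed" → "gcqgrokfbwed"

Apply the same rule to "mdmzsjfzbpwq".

Looking at the pairs, the operation is to replace every "z" with "g".
Applying that to "mdmzsjfzbpwq" gives "mdmgsjfgbpwq".

mdmgsjfgbpwq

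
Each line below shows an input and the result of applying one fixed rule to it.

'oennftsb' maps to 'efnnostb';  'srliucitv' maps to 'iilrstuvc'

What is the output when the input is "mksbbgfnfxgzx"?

bffggkmnsxxzb

The transformation: sort the characters into alphabetical order, then move the first character to the end.
Starting from "mksbbgfnfxgzx": after the first operation, "bbffggkmnsxxz"; after the second, "bffggkmnsxxzb".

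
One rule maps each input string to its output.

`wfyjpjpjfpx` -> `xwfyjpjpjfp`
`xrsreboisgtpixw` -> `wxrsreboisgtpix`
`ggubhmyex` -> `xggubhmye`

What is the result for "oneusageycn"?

Each output is the input with this applied: move the last character to the front.
Applying that to "oneusageycn" gives "noneusageyc".

noneusageyc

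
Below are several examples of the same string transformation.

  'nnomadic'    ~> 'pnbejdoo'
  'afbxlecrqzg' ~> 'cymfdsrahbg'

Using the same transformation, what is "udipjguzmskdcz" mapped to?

The transformation: move the first 2 characters to the end (rotate left by 2), then shift every letter 1 place forward in the alphabet (wrapping around).
On "udipjguzmskdcz": the first step gives "ipjguzmskdczud", and the second then gives "jqkhvantledave".

jqkhvantledave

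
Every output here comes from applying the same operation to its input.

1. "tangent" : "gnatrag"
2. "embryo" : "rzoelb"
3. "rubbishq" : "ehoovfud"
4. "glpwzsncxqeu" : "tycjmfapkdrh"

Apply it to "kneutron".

Each output is the input with this applied: shift every letter 13 places forward in the alphabet (wrapping around) — i.e. ROT13.
"kneutron" → "xarhgeba".

xarhgeba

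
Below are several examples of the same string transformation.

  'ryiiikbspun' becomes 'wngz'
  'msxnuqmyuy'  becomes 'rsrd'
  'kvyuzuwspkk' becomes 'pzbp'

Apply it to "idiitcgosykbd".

In each case the input is transformed by: keep one character in every 3, starting at position 1 (positions 1st, 4th, 7th, ...), then shift every letter 5 places forward in the alphabet (wrapping around).
On "idiitcgosykbd": the first step gives "iigyd", and the second then gives "nnldi".
(Check on "ryiiikbspun": → "ribu" → "wngz" ✓)

nnldi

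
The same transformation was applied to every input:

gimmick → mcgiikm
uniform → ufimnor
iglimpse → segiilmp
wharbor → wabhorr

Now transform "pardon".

Looking at the pairs, the operation is to sort the characters into alphabetical order, then move the last character to the front.
For "pardon", step one produces "adnopr"; step two turns that into "radnop".

radnop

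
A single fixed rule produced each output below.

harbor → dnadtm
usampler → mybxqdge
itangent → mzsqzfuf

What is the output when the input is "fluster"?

gefqdrx

Each output is the input with this applied: move the first 2 characters to the end (rotate left by 2), then shift every letter 12 places forward in the alphabet (wrapping around).
Working it through for "fluster": intermediate "usterfl", final "gefqdrx".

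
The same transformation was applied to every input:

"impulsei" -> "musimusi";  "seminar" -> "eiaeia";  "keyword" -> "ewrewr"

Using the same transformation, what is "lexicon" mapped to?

In each case the input is transformed by: keep every other character starting from the second (positions 2nd, 4th, 6th, ...), then write the whole string twice.
"lexicon" → "eio" → "eioeio".

eioeio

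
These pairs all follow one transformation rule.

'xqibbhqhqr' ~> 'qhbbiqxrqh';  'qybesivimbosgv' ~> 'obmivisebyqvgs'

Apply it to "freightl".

The transformation: move the last 3 characters to the front (rotate right by 3), then reverse the string.
For "freightl", step one produces "htlfreig"; step two turns that into "gierflth".

gierflth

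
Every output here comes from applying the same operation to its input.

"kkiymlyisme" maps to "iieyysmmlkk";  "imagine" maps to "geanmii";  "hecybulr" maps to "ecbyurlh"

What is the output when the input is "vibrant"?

ibavtrn

The pattern: sort the characters into reverse alphabetical order, then move the last 3 characters to the front (rotate right by 3).
On "vibrant": the first step gives "vtrniba", and the second then gives "ibavtrn".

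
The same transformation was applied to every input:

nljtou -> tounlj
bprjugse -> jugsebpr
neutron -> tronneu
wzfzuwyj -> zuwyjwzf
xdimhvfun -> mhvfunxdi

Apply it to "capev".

The rule is to move the first 3 characters to the end (rotate left by 3).
Applying that to "capev" gives "evcap".

evcap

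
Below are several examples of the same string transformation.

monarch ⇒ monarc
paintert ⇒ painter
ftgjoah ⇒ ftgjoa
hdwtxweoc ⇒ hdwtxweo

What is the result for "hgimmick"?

The transformation: delete the last character.
On "hgimmick" that produces "hgimmic".

hgimmic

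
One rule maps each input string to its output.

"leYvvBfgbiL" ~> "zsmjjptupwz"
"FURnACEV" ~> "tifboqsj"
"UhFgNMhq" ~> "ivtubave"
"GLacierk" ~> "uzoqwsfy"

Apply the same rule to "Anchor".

In each case the input is transformed by: shift every letter 12 places backward in the alphabet (wrapping around), then convert every letter to lowercase.
So "Anchor" becomes "obqvcf".

obqvcf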